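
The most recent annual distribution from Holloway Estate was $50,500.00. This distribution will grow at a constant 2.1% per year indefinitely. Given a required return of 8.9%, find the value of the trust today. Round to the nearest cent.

$758242.65

D₁ = D₀ × (1 + g) = $50,500.00 × 1.021 = $51,560.5000
Growing perpetuity: P = D₁ / (r − g) = $51,560.5000 / (0.089 − 0.021) = $758,242.65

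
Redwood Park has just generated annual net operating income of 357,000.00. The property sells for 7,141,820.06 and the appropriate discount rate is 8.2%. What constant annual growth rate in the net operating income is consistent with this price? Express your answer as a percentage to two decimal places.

P = D₀(1+g)/(r−g) ⇒ P(r−g) = D₀(1+g) ⇒ g(P+D₀) = P·r − D₀
g = (P·r − D₀)/(P + D₀) = (7,141,820.06×0.082 − 357,000.00) / (7,141,820.06 + 357,000.00) = 0.030489

3.05%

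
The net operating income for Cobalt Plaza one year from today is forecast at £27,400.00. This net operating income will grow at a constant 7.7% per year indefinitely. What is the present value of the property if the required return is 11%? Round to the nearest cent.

£830303.03

Growing perpetuity: P = D₁ / (r − g) = £27,400.0000 / (0.11 − 0.077) = £830,303.03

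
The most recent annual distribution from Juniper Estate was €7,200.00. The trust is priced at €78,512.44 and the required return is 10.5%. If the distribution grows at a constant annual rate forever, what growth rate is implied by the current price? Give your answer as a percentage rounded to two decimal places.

1.22%

P = D₀(1+g)/(r−g) ⇒ P(r−g) = D₀(1+g) ⇒ g(P+D₀) = P·r − D₀
g = (P·r − D₀)/(P + D₀) = (€78,512.44×0.105 − €7,200.00) / (€78,512.44 + €7,200.00) = 0.012178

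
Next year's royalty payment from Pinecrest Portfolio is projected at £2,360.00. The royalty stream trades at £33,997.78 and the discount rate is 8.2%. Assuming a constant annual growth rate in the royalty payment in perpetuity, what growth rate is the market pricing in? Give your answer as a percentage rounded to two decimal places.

P = D₁/(r−g) ⇒ g = r − D₁/P = 0.082 − £2,360.00/£33,997.78 = 0.012584

1.26%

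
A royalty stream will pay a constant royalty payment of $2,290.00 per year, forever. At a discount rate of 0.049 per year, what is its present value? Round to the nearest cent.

Level perpetuity: PV = C / r = $2,290.00 / 0.049 = $46,734.69

$46734.69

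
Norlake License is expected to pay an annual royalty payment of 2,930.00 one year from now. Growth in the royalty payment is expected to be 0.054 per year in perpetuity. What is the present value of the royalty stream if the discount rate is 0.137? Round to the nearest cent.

Growing perpetuity: P = D₁ / (r − g) = 2,930.0000 / (0.137 − 0.054) = 35,301.20

35301.20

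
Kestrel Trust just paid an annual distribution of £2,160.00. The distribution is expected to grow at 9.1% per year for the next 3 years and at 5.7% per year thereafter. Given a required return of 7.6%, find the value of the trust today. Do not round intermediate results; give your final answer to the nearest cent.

D_1 = 2356.56000
D_2 = 2571.00696
D_3 = 2804.96859
Terminal value at year 3: TV = D_3×(1+g_2)/(r−g_2) = 2964.85180/0.019 = 156044.83175
P_0 = D_1/(1+r)^1 + D_2/(1+r)^2 + D_3/(1+r)^3 + TV/(1+r)^3
    = 2190.11152 + 2220.64282 + 2251.59974 + 125260.04843 = 131922.40251

£131922.40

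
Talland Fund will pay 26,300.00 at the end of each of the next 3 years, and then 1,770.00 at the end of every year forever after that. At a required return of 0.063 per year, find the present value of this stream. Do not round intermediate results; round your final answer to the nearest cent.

93301.97

PV of 3-year annuity: 26,300.00 × [1 − (1+0.063)^−3] / 0.063 = 69911.82786
Perpetuity value at year 3: 1,770.00 / 0.063 = 28095.23810
PV of perpetuity: 28095.23810 / (1+0.063)^3 = 23390.14550
Total PV = 69911.82786 + 23390.14550 = 93301.97336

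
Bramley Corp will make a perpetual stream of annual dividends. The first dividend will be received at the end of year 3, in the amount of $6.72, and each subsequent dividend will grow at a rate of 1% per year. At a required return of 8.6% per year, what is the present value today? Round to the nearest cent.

$74.97

Value at end of year 2: C₁ / (r − g) = $6.72 / (0.086 − 0.01) = $88.4211
Discount to today: PV = $88.4211 / (1 + 0.086)^2 = $88.4211 / 1.179396 = $74.97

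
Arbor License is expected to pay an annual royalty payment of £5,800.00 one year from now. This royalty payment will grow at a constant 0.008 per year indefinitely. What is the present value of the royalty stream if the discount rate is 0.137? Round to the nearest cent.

Growing perpetuity: P = D₁ / (r − g) = £5,800.0000 / (0.137 − 0.008) = £44,961.24

£44961.24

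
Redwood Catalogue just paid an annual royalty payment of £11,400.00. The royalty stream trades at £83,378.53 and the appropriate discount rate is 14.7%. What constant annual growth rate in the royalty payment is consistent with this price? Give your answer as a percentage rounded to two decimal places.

0.90%

P = D₀(1+g)/(r−g) ⇒ P(r−g) = D₀(1+g) ⇒ g(P+D₀) = P·r − D₀
g = (P·r − D₀)/(P + D₀) = (£83,378.53×0.147 − £11,400.00) / (£83,378.53 + £11,400.00) = 0.009038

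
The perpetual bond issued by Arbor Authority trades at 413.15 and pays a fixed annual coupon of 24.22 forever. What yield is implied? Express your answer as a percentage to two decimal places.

P = C/r ⇒ r = C/P = 24.22/413.15 = 0.058623

5.86%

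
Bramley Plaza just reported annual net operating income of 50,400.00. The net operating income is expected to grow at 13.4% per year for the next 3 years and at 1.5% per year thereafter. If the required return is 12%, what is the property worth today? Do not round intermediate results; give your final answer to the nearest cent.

D_1 = 57153.60000
D_2 = 64812.18240
D_3 = 73497.01484
Terminal value at year 3: TV = D_3×(1+g_2)/(r−g_2) = 74599.47006/0.105 = 710471.14347
P_0 = D_1/(1+r)^1 + D_2/(1+r)^2 + D_3/(1+r)^3 + TV/(1+r)^3
    = 51030.00000 + 51667.87500 + 52313.72344 + 505699.32656 = 660710.92500

660710.93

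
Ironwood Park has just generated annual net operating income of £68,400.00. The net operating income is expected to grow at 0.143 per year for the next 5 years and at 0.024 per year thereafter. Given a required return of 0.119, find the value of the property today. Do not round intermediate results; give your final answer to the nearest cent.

D_1 = 78181.20000
D_2 = 89361.11160
D_3 = 102139.75056
D_4 = 116745.73489
D_5 = 133440.37498
Terminal value at year 5: TV = D_5×(1+g_2)/(r−g_2) = 136642.94398/0.095 = 1438346.77871
P_0 = D_1/(1+r)^1 + D_2/(1+r)^2 + D_3/(1+r)^3 + D_4/(1+r)^4 + D_5/(1+r)^5 + TV/(1+r)^5
    = 69867.02413 + 71365.51258 + 72896.14020 + 74459.59629 + 76056.58495 + 819809.92618 = 1184454.78432

£1184454.78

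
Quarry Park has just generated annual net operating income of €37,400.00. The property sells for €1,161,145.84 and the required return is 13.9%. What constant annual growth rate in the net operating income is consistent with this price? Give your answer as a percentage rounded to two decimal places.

P = D₀(1+g)/(r−g) ⇒ P(r−g) = D₀(1+g) ⇒ g(P+D₀) = P·r − D₀
g = (P·r − D₀)/(P + D₀) = (€1,161,145.84×0.139 − €37,400.00) / (€1,161,145.84 + €37,400.00) = 0.103458

10.35%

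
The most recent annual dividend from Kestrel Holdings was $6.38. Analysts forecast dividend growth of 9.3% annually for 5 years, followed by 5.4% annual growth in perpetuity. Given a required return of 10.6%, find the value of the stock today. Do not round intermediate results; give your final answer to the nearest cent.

$152.69

D_1 = 6.97334
D_2 = 7.62186
D_3 = 8.33069
D_4 = 9.10545
D_5 = 9.95225
Terminal value at year 5: TV = D_5×(1+g_2)/(r−g_2) = 10.48968/0.052 = 201.72455
P_0 = D_1/(1+r)^1 + D_2/(1+r)^2 + D_3/(1+r)^3 + D_4/(1+r)^4 + D_5/(1+r)^5 + TV/(1+r)^5
    = 6.30501 + 6.23090 + 6.15766 + 6.08528 + 6.01376 + 121.89422 = 152.68683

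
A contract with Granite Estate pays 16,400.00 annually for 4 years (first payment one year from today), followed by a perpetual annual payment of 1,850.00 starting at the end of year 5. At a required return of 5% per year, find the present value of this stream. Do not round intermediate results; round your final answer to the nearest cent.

88593.58

PV of 4-year annuity: 16,400.00 × [1 − (1+0.05)^−4] / 0.05 = 58153.58827
Perpetuity value at year 4: 1,850.00 / 0.05 = 37000.00000
PV of perpetuity: 37000.00000 / (1+0.05)^4 = 30439.99157
Total PV = 58153.58827 + 30439.99157 = 88593.57984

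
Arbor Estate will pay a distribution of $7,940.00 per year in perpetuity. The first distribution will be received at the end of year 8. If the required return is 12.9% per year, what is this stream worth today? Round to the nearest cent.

$26325.29

Value at end of year 7: C / r = $7,940.00 / 0.129 = $61,550.3876
Discount to today: PV = $61,550.3876 / (1 + 0.129)^7 = $61,550.3876 / 2.338070 = $26,325.29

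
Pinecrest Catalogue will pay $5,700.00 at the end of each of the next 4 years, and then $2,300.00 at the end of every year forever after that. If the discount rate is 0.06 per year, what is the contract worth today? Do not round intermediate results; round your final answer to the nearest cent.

PV of 4-year annuity: $5,700.00 × [1 − (1+0.06)^−4] / 0.06 = 19751.10199
Perpetuity value at year 4: $2,300.00 / 0.06 = 38333.33333
PV of perpetuity: 38333.33333 / (1+0.06)^4 = 30363.59042
Total PV = 19751.10199 + 30363.59042 = 50114.69242

$50114.69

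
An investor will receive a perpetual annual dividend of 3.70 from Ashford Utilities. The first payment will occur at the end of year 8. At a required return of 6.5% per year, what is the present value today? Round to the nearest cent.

Value at end of year 7: C / r = 3.70 / 0.065 = 56.9231
Discount to today: PV = 56.9231 / (1 + 0.065)^7 = 56.9231 / 1.553987 = 36.63

36.63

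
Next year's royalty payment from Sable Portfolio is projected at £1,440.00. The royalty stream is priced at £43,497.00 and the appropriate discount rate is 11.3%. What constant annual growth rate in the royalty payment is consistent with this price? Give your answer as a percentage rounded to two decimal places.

7.99%

P = D₁/(r−g) ⇒ g = r − D₁/P = 0.113 − £1,440.00/£43,497.00 = 0.079894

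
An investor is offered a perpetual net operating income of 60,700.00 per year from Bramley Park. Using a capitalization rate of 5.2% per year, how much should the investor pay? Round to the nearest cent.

1167307.69

Level perpetuity: PV = C / r = 60,700.00 / 0.052 = 1,167,307.69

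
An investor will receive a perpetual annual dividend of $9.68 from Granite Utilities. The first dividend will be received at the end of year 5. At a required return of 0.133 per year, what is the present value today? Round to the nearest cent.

$44.17

Value at end of year 4: C / r = $9.68 / 0.133 = $72.7820
Discount to today: PV = $72.7820 / (1 + 0.133)^4 = $72.7820 / 1.647857 = $44.17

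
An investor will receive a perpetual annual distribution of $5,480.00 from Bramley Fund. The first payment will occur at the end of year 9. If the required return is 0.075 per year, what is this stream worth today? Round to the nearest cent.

$40968.64

Value at end of year 8: C / r = $5,480.00 / 0.075 = $73,066.6667
Discount to today: PV = $73,066.6667 / (1 + 0.075)^8 = $73,066.6667 / 1.783478 = $40,968.64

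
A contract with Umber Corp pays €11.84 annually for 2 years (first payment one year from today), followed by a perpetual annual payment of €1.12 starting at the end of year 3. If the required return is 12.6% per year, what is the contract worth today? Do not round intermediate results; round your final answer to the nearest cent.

PV of 2-year annuity: €11.84 × [1 − (1+0.126)^−2] / 0.126 = 19.85355
Perpetuity value at year 2: €1.12 / 0.126 = 8.88889
PV of perpetuity: 8.88889 / (1+0.126)^2 = 7.01085
Total PV = 19.85355 + 7.01085 = 26.86440

€26.86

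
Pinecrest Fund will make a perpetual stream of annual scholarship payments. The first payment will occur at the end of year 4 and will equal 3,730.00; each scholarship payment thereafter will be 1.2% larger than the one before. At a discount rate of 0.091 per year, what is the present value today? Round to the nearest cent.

Value at end of year 3: C₁ / (r − g) = 3,730.00 / (0.091 − 0.012) = 47,215.1899
Discount to today: PV = 47,215.1899 / (1 + 0.091)^3 = 47,215.1899 / 1.298597 = 36,358.63

36358.63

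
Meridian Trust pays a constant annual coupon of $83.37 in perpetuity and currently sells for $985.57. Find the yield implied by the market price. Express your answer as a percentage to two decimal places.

P = C/r ⇒ r = C/P = $83.37/$985.57 = 0.084591

8.46%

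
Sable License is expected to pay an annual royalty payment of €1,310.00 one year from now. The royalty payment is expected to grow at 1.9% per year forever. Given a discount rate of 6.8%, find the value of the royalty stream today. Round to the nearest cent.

Growing perpetuity: P = D₁ / (r − g) = €1,310.0000 / (0.068 − 0.019) = €26,734.69

€26734.69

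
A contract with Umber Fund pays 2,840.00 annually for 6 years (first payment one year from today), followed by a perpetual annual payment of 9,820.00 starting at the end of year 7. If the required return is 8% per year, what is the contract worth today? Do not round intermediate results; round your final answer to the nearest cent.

90482.30

PV of 6-year annuity: 2,840.00 × [1 − (1+0.08)^−6] / 0.08 = 13128.97825
Perpetuity value at year 6: 9,820.00 / 0.08 = 122750.00000
PV of perpetuity: 122750.00000 / (1+0.08)^6 = 77353.32170
Total PV = 13128.97825 + 77353.32170 = 90482.29995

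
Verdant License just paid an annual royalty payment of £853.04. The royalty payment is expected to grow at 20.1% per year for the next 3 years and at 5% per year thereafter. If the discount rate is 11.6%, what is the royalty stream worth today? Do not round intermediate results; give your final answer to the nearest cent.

£19883.31

D_1 = 1024.50104
D_2 = 1230.42575
D_3 = 1477.74132
Terminal value at year 3: TV = D_3×(1+g_2)/(r−g_2) = 1551.62839/0.066 = 23509.52107
P_0 = D_1/(1+r)^1 + D_2/(1+r)^2 + D_3/(1+r)^3 + TV/(1+r)^3
    = 918.01168 + 987.93193 + 1063.17764 + 16914.18974 = 19883.31100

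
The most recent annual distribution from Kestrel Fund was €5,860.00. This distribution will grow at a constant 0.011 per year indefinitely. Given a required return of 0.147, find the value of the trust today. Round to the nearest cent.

D₁ = D₀ × (1 + g) = €5,860.00 × 1.011 = €5,924.4600
Growing perpetuity: P = D₁ / (r − g) = €5,924.4600 / (0.147 − 0.011) = €43,562.21

€43562.21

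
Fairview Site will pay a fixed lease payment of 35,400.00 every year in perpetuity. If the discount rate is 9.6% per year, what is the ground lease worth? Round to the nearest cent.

368750.00

Level perpetuity: PV = C / r = 35,400.00 / 0.096 = 368,750.00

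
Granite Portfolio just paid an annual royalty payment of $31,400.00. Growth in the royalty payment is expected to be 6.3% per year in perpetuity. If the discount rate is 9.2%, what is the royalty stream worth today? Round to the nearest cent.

$1150972.41

D₁ = D₀ × (1 + g) = $31,400.00 × 1.063 = $33,378.2000
Growing perpetuity: P = D₁ / (r − g) = $33,378.2000 / (0.092 − 0.063) = $1,150,972.41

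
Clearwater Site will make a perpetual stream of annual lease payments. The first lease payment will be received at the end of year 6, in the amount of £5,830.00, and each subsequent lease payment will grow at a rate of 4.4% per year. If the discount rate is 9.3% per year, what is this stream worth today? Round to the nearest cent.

£76273.15

Value at end of year 5: C₁ / (r − g) = £5,830.00 / (0.093 − 0.044) = £118,979.5918
Discount to today: PV = £118,979.5918 / (1 + 0.093)^5 = £118,979.5918 / 1.559915 = £76,273.15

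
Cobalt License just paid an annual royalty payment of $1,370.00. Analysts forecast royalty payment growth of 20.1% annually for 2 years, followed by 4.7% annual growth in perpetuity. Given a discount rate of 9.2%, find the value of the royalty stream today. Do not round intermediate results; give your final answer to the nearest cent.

$41720.21

D_1 = 1645.37000
D_2 = 1976.08937
Terminal value at year 2: TV = D_2×(1+g_2)/(r−g_2) = 2068.96557/0.045 = 45977.01268
P_0 = D_1/(1+r)^1 + D_2/(1+r)^2 + TV/(1+r)^2
    = 1506.74908 + 1657.14803 + 38556.31086 = 41720.20798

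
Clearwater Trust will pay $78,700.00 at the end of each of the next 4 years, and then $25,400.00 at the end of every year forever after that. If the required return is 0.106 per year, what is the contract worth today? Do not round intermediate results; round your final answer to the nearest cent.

PV of 4-year annuity: $78,700.00 × [1 − (1+0.106)^−4] / 0.106 = 246262.42827
Perpetuity value at year 4: $25,400.00 / 0.106 = 239622.64151
PV of perpetuity: 239622.64151 / (1+0.106)^4 = 160142.77266
Total PV = 246262.42827 + 160142.77266 = 406405.20094

$406405.20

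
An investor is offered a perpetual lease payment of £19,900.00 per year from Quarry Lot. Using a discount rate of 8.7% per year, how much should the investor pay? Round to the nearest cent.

£228735.63

Level perpetuity: PV = C / r = £19,900.00 / 0.087 = £228,735.63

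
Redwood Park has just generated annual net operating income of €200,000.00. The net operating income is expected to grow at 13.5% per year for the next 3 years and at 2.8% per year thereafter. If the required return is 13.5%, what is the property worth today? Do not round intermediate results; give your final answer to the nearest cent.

€2521495.33

D_1 = 227000.00000
D_2 = 257645.00000
D_3 = 292427.07500
Terminal value at year 3: TV = D_3×(1+g_2)/(r−g_2) = 300615.03310/0.107 = 2809486.29065
P_0 = D_1/(1+r)^1 + D_2/(1+r)^2 + D_3/(1+r)^3 + TV/(1+r)^3
    = 200000.00000 + 200000.00000 + 200000.00000 + 1921495.32710 = 2521495.32710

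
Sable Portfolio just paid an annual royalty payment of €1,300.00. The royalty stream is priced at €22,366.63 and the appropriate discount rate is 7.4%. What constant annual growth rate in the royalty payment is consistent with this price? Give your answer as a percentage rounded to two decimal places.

1.50%

P = D₀(1+g)/(r−g) ⇒ P(r−g) = D₀(1+g) ⇒ g(P+D₀) = P·r − D₀
g = (P·r − D₀)/(P + D₀) = (€22,366.63×0.074 − €1,300.00) / (€22,366.63 + €1,300.00) = 0.015006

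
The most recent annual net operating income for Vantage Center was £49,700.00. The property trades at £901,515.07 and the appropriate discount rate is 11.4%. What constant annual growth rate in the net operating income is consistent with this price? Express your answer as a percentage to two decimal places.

5.58%

P = D₀(1+g)/(r−g) ⇒ P(r−g) = D₀(1+g) ⇒ g(P+D₀) = P·r − D₀
g = (P·r − D₀)/(P + D₀) = (£901,515.07×0.114 − £49,700.00) / (£901,515.07 + £49,700.00) = 0.055795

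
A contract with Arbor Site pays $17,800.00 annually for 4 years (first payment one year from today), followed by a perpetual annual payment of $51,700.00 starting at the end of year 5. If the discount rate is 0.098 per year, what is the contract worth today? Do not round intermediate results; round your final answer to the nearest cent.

$419625.70

PV of 4-year annuity: $17,800.00 × [1 − (1+0.098)^−4] / 0.098 = 56668.75435
Perpetuity value at year 4: $51,700.00 / 0.098 = 527551.02041
PV of perpetuity: 527551.02041 / (1+0.098)^4 = 362956.94176
Total PV = 56668.75435 + 362956.94176 = 419625.69611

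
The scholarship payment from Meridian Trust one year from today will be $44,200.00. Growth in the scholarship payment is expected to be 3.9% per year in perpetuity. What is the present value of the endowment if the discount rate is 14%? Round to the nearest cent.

$437623.76

Growing perpetuity: P = D₁ / (r − g) = $44,200.0000 / (0.14 − 0.039) = $437,623.76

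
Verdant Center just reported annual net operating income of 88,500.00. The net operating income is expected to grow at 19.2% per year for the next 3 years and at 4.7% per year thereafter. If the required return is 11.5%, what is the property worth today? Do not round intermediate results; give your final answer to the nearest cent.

D_1 = 105492.00000
D_2 = 125746.46400
D_3 = 149889.78509
Terminal value at year 3: TV = D_3×(1+g_2)/(r−g_2) = 156934.60499/0.068 = 2307861.83805
P_0 = D_1/(1+r)^1 + D_2/(1+r)^2 + D_3/(1+r)^3 + TV/(1+r)^3
    = 94611.65919 + 101145.37916 + 108130.30668 + 1664888.69262 = 1968776.03765

1968776.04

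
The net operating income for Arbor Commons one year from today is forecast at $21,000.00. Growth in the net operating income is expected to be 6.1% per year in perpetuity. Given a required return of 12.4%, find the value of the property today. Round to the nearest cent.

Growing perpetuity: P = D₁ / (r − g) = $21,000.0000 / (0.124 − 0.061) = $333,333.33

$333333.33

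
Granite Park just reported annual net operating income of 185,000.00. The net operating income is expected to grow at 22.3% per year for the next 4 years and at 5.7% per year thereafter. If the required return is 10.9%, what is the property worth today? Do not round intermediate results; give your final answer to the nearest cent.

6512643.40

D_1 = 226255.00000
D_2 = 276709.86500
D_3 = 338416.16489
D_4 = 413882.96967
Terminal value at year 4: TV = D_4×(1+g_2)/(r−g_2) = 437474.29894/0.052 = 8412967.28726
P_0 = D_1/(1+r)^1 + D_2/(1+r)^2 + D_3/(1+r)^3 + D_4/(1+r)^4 + TV/(1+r)^4
    = 204017.13255 + 224989.13716 + 248116.96551 + 273622.22616 + 5561897.94336 = 6512643.40474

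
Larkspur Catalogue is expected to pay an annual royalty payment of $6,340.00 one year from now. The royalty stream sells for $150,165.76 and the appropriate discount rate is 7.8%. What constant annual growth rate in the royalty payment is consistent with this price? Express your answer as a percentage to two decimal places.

P = D₁/(r−g) ⇒ g = r − D₁/P = 0.078 − $6,340.00/$150,165.76 = 0.035780

3.58%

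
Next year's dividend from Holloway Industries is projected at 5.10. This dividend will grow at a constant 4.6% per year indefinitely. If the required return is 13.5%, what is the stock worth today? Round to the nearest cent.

Growing perpetuity: P = D₁ / (r − g) = 5.1000 / (0.135 − 0.046) = 57.30

57.30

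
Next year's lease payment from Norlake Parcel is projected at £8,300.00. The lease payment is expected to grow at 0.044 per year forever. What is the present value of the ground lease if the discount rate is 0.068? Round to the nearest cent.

£345833.33

Growing perpetuity: P = D₁ / (r − g) = £8,300.0000 / (0.068 − 0.044) = £345,833.33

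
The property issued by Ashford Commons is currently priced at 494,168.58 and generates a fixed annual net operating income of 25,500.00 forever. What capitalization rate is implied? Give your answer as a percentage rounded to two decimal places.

5.16%

P = C/r ⇒ r = C/P = 25,500.00/494,168.58 = 0.051602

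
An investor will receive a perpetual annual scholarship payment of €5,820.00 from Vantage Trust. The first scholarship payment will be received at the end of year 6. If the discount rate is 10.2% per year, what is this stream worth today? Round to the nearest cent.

Value at end of year 5: C / r = €5,820.00 / 0.102 = €57,058.8235
Discount to today: PV = €57,058.8235 / (1 + 0.102)^5 = €57,058.8235 / 1.625204 = €35,108.71

€35108.71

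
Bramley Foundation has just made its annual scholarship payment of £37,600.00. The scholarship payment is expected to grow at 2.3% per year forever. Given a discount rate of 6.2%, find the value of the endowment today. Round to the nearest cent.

D₁ = D₀ × (1 + g) = £37,600.00 × 1.023 = £38,464.8000
Growing perpetuity: P = D₁ / (r − g) = £38,464.8000 / (0.062 − 0.023) = £986,276.92

£986276.92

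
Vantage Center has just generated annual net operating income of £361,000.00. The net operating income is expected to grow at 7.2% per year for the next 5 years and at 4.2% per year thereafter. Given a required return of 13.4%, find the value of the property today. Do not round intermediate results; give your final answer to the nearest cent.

£4616367.55

D_1 = 386992.00000
D_2 = 414855.42400
D_3 = 444725.01453
D_4 = 476745.21557
D_5 = 511070.87110
Terminal value at year 5: TV = D_5×(1+g_2)/(r−g_2) = 532535.84768/0.092 = 5788433.12697
P_0 = D_1/(1+r)^1 + D_2/(1+r)^2 + D_3/(1+r)^3 + D_4/(1+r)^4 + D_5/(1+r)^5 + TV/(1+r)^5
    = 341262.78660 + 322604.68010 + 304966.68172 + 288293.01834 + 272530.96619 + 3086709.42143 = 4616367.55438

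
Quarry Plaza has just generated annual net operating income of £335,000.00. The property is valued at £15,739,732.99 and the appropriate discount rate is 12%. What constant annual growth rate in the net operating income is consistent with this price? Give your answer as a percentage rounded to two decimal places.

P = D₀(1+g)/(r−g) ⇒ P(r−g) = D₀(1+g) ⇒ g(P+D₀) = P·r − D₀
g = (P·r − D₀)/(P + D₀) = (£15,739,732.99×0.12 − £335,000.00) / (£15,739,732.99 + £335,000.00) = 0.096659

9.67%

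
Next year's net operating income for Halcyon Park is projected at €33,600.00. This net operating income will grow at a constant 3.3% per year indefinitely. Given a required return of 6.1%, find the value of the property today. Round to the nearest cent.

€1200000.00

Growing perpetuity: P = D₁ / (r − g) = €33,600.0000 / (0.061 − 0.033) = €1,200,000.00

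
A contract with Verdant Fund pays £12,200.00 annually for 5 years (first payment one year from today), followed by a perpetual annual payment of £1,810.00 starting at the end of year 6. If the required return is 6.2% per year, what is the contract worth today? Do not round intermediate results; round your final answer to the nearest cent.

PV of 5-year annuity: £12,200.00 × [1 − (1+0.062)^−5] / 0.062 = 51112.43210
Perpetuity value at year 5: £1,810.00 / 0.062 = 29193.54839
PV of perpetuity: 29193.54839 / (1+0.062)^5 = 21610.47444
Total PV = 51112.43210 + 21610.47444 = 72722.90655

£72722.91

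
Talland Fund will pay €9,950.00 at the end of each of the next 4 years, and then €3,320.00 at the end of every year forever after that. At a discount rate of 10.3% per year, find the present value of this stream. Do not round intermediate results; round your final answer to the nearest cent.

PV of 4-year annuity: €9,950.00 × [1 − (1+0.103)^−4] / 0.103 = 31336.42119
Perpetuity value at year 4: €3,320.00 / 0.103 = 32233.00971
PV of perpetuity: 32233.00971 / (1+0.103)^4 = 21777.03801
Total PV = 31336.42119 + 21777.03801 = 53113.45921

€53113.46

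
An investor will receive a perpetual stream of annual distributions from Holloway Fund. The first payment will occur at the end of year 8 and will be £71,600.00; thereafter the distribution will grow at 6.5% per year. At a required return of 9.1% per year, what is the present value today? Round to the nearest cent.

Value at end of year 7: C₁ / (r − g) = £71,600.00 / (0.091 − 0.065) = £2,753,846.1538
Discount to today: PV = £2,753,846.1538 / (1 + 0.091)^7 = £2,753,846.1538 / 1.839811 = £1,496,809.12

£1496809.12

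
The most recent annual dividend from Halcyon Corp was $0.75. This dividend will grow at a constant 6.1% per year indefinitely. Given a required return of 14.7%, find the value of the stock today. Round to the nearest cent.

$9.25

D₁ = D₀ × (1 + g) = $0.75 × 1.061 = $0.7958
Growing perpetuity: P = D₁ / (r − g) = $0.7958 / (0.147 − 0.061) = $9.25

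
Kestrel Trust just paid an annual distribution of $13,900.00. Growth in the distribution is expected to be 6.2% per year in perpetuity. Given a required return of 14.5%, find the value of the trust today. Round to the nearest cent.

$177853.01

D₁ = D₀ × (1 + g) = $13,900.00 × 1.062 = $14,761.8000
Growing perpetuity: P = D₁ / (r − g) = $14,761.8000 / (0.145 − 0.062) = $177,853.01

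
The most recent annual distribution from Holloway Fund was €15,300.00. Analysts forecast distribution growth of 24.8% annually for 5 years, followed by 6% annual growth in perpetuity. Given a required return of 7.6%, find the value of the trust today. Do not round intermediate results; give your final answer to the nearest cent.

D_1 = 19094.40000
D_2 = 23829.81120
D_3 = 29739.60438
D_4 = 37115.02626
D_5 = 46319.55278
Terminal value at year 5: TV = D_5×(1+g_2)/(r−g_2) = 49098.72594/0.016 = 3068670.37145
P_0 = D_1/(1+r)^1 + D_2/(1+r)^2 + D_3/(1+r)^3 + D_4/(1+r)^4 + D_5/(1+r)^5 + TV/(1+r)^5
    = 17745.72491 + 20582.40212 + 23872.52588 + 27688.58021 + 32114.63578 + 2127594.62023 = 2249598.48913

€2249598.49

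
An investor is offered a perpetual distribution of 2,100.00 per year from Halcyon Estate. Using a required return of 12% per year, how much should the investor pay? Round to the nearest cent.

Level perpetuity: PV = C / r = 2,100.00 / 0.12 = 17,500.00

17500.00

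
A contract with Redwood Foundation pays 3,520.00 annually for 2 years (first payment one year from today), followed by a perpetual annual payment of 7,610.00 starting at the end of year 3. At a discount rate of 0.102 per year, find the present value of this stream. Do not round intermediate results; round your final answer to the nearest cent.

PV of 2-year annuity: 3,520.00 × [1 − (1+0.102)^−2] / 0.102 = 6092.73355
Perpetuity value at year 2: 7,610.00 / 0.102 = 74607.84314
PV of perpetuity: 74607.84314 / (1+0.102)^2 = 61435.76861
Total PV = 6092.73355 + 61435.76861 = 67528.50216

67528.50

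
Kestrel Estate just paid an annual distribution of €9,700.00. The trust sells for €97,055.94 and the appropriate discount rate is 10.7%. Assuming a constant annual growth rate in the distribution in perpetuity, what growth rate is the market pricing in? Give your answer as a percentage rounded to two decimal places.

0.64%

P = D₀(1+g)/(r−g) ⇒ P(r−g) = D₀(1+g) ⇒ g(P+D₀) = P·r − D₀
g = (P·r − D₀)/(P + D₀) = (€97,055.94×0.107 − €9,700.00) / (€97,055.94 + €9,700.00) = 0.006416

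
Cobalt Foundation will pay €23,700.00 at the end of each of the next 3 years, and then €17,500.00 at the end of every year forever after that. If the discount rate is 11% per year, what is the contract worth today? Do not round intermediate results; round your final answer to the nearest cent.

PV of 3-year annuity: €23,700.00 × [1 − (1+0.11)^−3] / 0.11 = 57916.03876
Perpetuity value at year 3: €17,500.00 / 0.11 = 159090.90909
PV of perpetuity: 159090.90909 / (1+0.11)^3 = 116325.90157
Total PV = 57916.03876 + 116325.90157 = 174241.94033

€174241.94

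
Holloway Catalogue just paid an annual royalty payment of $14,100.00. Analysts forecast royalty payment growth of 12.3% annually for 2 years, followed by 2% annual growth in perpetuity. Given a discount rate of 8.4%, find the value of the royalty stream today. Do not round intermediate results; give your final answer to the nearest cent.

$270919.54

D_1 = 15834.30000
D_2 = 17781.91890
Terminal value at year 2: TV = D_2×(1+g_2)/(r−g_2) = 18137.55728/0.064 = 283399.33247
P_0 = D_1/(1+r)^1 + D_2/(1+r)^2 + TV/(1+r)^2
    = 14607.28782 + 15132.82678 + 241179.42674 = 270919.54134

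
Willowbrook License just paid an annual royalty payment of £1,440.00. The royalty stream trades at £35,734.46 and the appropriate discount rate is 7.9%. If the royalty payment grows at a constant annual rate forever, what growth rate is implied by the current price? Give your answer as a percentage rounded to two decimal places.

P = D₀(1+g)/(r−g) ⇒ P(r−g) = D₀(1+g) ⇒ g(P+D₀) = P·r − D₀
g = (P·r − D₀)/(P + D₀) = (£35,734.46×0.079 − £1,440.00) / (£35,734.46 + £1,440.00) = 0.037204

3.72%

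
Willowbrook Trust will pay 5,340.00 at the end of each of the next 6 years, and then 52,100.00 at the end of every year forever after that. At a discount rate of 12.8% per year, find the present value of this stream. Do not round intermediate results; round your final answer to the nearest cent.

PV of 6-year annuity: 5,340.00 × [1 − (1+0.128)^−6] / 0.128 = 21466.34100
Perpetuity value at year 6: 52,100.00 / 0.128 = 407031.25000
PV of perpetuity: 407031.25000 / (1+0.128)^6 = 197593.72829
Total PV = 21466.34100 + 197593.72829 = 219060.06928

219060.07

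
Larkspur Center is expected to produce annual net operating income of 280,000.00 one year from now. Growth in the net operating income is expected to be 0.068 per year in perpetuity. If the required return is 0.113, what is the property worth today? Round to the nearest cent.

Growing perpetuity: P = D₁ / (r − g) = 280,000.0000 / (0.113 − 0.068) = 6,222,222.22

6222222.22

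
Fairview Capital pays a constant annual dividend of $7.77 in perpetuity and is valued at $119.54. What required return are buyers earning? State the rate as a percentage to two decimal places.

P = C/r ⇒ r = C/P = $7.77/$119.54 = 0.064999

6.50%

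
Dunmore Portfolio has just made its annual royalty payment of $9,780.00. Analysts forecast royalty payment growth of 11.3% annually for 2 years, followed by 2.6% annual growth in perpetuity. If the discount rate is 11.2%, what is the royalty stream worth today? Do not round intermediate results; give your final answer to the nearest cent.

D_1 = 10885.14000
D_2 = 12115.16082
Terminal value at year 2: TV = D_2×(1+g_2)/(r−g_2) = 12430.15500/0.086 = 144536.68606
P_0 = D_1/(1+r)^1 + D_2/(1+r)^2 + TV/(1+r)^2
    = 9788.79496 + 9797.59784 + 116887.62071 = 136474.01351

$136474.01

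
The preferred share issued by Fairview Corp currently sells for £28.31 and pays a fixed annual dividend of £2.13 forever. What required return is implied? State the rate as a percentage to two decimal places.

P = C/r ⇒ r = C/P = £2.13/£28.31 = 0.075238

7.52%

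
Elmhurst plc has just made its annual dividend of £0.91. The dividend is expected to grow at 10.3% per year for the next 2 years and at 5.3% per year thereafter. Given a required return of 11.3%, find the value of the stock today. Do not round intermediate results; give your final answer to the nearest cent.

£17.48

D_1 = 1.00373
D_2 = 1.10711
Terminal value at year 2: TV = D_2×(1+g_2)/(r−g_2) = 1.16579/0.06 = 19.42985
P_0 = D_1/(1+r)^1 + D_2/(1+r)^2 + TV/(1+r)^2
    = 0.90182 + 0.89372 + 15.68481 = 17.48035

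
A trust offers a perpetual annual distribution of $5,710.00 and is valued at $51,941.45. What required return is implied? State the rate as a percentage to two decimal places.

10.99%

P = C/r ⇒ r = C/P = $5,710.00/$51,941.45 = 0.109931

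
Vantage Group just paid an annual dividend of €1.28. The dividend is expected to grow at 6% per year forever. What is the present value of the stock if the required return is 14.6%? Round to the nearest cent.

D₁ = D₀ × (1 + g) = €1.28 × 1.06 = €1.3568
Growing perpetuity: P = D₁ / (r − g) = €1.3568 / (0.146 − 0.06) = €15.78

€15.78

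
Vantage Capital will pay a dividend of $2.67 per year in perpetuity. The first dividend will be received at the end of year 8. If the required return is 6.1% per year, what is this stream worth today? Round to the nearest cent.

$28.92

Value at end of year 7: C / r = $2.67 / 0.061 = $43.7705
Discount to today: PV = $43.7705 / (1 + 0.061)^7 = $43.7705 / 1.513588 = $28.92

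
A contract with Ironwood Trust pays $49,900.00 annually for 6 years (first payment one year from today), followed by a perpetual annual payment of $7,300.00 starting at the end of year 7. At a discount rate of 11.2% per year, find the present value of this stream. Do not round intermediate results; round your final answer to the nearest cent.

$244365.88

PV of 6-year annuity: $49,900.00 × [1 − (1+0.112)^−6] / 0.112 = 209893.11780
Perpetuity value at year 6: $7,300.00 / 0.112 = 65178.57143
PV of perpetuity: 65178.57143 / (1+0.112)^6 = 34472.76462
Total PV = 209893.11780 + 34472.76462 = 244365.88241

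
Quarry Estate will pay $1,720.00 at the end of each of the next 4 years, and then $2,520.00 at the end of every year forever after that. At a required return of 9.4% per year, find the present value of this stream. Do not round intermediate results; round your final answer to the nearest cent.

$24239.33

PV of 4-year annuity: $1,720.00 × [1 − (1+0.094)^−4] / 0.094 = 5523.74311
Perpetuity value at year 4: $2,520.00 / 0.094 = 26808.51064
PV of perpetuity: 26808.51064 / (1+0.094)^4 = 18715.58468
Total PV = 5523.74311 + 18715.58468 = 24239.32780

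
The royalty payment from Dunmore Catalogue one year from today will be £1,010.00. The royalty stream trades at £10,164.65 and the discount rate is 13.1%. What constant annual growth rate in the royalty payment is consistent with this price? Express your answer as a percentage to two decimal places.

3.16%

P = D₁/(r−g) ⇒ g = r − D₁/P = 0.131 − £1,010.00/£10,164.65 = 0.031636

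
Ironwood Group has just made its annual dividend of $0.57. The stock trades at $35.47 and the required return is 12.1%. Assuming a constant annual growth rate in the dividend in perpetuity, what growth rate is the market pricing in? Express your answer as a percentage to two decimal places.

P = D₀(1+g)/(r−g) ⇒ P(r−g) = D₀(1+g) ⇒ g(P+D₀) = P·r − D₀
g = (P·r − D₀)/(P + D₀) = ($35.47×0.121 − $0.57) / ($35.47 + $0.57) = 0.103271

10.33%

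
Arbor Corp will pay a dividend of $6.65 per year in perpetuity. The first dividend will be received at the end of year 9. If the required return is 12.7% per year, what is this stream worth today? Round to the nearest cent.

$20.12

Value at end of year 8: C / r = $6.65 / 0.127 = $52.3622
Discount to today: PV = $52.3622 / (1 + 0.127)^8 = $52.3622 / 2.602504 = $20.12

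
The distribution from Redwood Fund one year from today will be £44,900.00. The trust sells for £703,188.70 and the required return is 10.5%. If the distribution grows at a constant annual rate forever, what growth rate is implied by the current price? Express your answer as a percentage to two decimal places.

P = D₁/(r−g) ⇒ g = r − D₁/P = 0.105 − £44,900.00/£703,188.70 = 0.041148

4.11%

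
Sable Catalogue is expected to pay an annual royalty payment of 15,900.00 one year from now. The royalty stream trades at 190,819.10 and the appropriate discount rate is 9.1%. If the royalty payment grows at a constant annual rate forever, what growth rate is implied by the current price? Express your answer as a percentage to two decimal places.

0.77%

P = D₁/(r−g) ⇒ g = r − D₁/P = 0.091 − 15,900.00/190,819.10 = 0.007675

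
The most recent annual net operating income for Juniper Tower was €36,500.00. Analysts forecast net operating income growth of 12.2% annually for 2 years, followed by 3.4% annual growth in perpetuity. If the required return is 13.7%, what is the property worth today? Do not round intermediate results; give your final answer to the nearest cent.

D_1 = 40953.00000
D_2 = 45949.26600
Terminal value at year 2: TV = D_2×(1+g_2)/(r−g_2) = 47511.54104/0.103 = 461277.09751
P_0 = D_1/(1+r)^1 + D_2/(1+r)^2 + TV/(1+r)^2
    = 36018.46966 + 35543.29196 + 356813.24159 = 428375.00320

€428375.00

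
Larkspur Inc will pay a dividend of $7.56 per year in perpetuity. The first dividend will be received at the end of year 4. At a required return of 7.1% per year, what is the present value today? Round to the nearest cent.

Value at end of year 3: C / r = $7.56 / 0.071 = $106.4789
Discount to today: PV = $106.4789 / (1 + 0.071)^3 = $106.4789 / 1.228481 = $86.68

$86.68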